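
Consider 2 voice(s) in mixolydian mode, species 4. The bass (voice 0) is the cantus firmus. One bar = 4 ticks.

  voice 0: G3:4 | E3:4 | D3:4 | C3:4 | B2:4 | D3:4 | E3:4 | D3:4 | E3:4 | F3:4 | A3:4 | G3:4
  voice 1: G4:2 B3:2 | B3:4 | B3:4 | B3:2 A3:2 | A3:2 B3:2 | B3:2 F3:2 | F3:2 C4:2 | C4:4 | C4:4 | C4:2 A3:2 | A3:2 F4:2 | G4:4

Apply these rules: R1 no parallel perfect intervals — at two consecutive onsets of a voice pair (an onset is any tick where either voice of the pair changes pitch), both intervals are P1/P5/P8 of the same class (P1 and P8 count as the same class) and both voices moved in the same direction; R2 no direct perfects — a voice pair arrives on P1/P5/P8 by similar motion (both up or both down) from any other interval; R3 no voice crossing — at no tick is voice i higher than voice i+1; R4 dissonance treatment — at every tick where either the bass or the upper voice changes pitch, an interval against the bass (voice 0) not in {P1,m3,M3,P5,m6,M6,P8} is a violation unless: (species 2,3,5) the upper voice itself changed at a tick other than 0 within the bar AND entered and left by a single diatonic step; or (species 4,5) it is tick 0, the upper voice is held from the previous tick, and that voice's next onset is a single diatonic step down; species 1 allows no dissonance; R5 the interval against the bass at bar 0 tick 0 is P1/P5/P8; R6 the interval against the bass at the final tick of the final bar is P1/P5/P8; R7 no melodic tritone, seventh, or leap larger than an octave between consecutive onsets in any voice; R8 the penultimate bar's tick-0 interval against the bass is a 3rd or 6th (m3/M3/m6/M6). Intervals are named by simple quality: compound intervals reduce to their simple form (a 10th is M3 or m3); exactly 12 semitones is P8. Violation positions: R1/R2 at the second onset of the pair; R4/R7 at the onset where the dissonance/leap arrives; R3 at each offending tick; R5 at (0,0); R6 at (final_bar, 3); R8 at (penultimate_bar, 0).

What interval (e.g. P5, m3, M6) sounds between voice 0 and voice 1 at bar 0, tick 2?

M3

voice 0=G3 voice 1=B3 -> M3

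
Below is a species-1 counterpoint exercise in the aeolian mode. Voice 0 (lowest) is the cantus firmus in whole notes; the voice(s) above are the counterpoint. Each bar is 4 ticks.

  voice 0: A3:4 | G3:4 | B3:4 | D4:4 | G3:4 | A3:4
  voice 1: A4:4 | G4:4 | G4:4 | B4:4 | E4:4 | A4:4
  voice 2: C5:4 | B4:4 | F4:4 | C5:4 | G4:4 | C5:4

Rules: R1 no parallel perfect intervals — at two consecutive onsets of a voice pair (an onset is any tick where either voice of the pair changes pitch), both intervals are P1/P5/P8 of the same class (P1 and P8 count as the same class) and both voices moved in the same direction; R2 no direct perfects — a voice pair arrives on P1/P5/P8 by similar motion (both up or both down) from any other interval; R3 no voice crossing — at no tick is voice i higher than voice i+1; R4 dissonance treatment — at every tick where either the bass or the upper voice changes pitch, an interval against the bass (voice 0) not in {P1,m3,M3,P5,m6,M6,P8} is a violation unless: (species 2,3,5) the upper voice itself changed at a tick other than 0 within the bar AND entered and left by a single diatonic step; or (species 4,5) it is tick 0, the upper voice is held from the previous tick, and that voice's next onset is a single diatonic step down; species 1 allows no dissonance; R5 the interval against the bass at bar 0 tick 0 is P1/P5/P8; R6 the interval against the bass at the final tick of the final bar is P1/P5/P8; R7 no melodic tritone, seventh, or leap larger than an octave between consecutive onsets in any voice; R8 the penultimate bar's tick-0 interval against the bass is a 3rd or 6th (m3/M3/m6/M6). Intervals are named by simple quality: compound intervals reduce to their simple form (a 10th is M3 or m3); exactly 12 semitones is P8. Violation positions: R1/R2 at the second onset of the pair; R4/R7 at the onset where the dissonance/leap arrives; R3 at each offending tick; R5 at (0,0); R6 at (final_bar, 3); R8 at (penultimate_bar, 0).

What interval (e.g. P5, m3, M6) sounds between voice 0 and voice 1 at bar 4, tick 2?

voice 0=G3 voice 1=E4 -> M6

M6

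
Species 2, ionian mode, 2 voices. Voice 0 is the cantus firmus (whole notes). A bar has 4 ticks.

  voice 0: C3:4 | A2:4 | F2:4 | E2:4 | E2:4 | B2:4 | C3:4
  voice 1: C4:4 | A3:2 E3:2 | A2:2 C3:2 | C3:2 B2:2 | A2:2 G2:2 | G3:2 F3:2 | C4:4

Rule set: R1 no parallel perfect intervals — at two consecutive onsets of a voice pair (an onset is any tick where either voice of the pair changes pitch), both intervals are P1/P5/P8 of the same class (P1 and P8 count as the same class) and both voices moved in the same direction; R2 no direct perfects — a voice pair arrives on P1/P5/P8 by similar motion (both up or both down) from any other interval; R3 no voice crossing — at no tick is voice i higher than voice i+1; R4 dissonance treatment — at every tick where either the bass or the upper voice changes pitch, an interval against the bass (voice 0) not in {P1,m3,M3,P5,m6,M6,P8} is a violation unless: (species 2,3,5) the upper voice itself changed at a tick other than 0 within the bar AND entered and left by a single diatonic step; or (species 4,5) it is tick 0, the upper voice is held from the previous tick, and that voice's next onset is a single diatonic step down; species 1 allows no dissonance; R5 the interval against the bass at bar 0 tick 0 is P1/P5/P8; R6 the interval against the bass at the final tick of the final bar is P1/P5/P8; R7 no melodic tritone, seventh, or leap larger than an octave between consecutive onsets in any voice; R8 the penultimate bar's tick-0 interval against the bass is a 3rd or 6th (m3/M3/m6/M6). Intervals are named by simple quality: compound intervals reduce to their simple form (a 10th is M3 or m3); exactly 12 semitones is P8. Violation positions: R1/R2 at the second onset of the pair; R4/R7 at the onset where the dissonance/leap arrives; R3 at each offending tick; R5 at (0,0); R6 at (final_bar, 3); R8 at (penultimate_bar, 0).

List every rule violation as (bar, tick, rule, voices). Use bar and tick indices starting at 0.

bar 0: v0=C3 v1=C4 downbeat P8
bar 1: v0=A2 v1=A3 downbeat P8
bar 2: v0=F2 v1=A2 downbeat M3
bar 3: v0=E2 v1=C3 downbeat m6
bar 4: v0=E2 v1=A2 downbeat P4
bar 5: v0=B2 v1=G3 downbeat m6
bar 6: v0=C3 v1=C4 downbeat P8
  -> R1 @ bar 1 tick 0 v(0, 1): C3/C4 P8 -> A2/A3 P8 similar
  -> R4 @ bar 4 tick 0 v(0, 1): E2/A2 P4 untreated
  -> R4 @ bar 5 tick 2 v(0, 1): B2/F3 TT untreated
  -> R2 @ bar 6 tick 0 v(0, 1): B2/F3 TT -> C3/C4 P8 similar

(1, 0, R1, (0, 1))
(4, 0, R4, (0, 1))
(5, 2, R4, (0, 1))
(6, 0, R2, (0, 1))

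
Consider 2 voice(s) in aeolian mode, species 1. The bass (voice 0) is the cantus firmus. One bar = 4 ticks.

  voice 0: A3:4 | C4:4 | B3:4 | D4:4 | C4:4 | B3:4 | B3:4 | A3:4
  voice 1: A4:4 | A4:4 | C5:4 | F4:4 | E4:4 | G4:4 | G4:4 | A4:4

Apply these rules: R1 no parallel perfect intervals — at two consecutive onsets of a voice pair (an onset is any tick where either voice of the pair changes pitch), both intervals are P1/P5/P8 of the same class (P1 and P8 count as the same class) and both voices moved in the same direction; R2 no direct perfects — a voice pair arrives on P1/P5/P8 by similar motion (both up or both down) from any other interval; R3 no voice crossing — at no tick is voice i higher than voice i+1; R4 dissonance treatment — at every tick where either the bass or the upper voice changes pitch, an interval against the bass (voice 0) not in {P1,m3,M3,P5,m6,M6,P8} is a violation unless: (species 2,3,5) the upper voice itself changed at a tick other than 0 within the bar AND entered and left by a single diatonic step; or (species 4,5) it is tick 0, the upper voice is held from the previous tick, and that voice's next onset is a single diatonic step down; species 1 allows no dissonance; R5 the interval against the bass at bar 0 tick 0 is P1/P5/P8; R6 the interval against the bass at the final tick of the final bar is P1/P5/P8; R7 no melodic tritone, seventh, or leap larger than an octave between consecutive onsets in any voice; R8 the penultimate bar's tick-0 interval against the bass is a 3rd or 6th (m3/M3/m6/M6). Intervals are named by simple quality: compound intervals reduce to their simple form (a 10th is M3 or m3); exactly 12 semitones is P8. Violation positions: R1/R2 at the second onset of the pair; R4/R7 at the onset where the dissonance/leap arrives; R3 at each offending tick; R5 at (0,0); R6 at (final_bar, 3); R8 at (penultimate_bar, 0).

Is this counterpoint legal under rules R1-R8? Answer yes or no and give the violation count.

bar 0: v0=A3 v1=A4 (P8)
bar 1: v0=C4 v1=A4 (M6)
bar 2: v0=B3 v1=C5 (m2)
bar 3: v0=D4 v1=F4 (m3)
bar 4: v0=C4 v1=E4 (M3)
bar 5: v0=B3 v1=G4 (m6)
bar 6: v0=B3 v1=G4 (m6)
bar 7: v0=A3 v1=A4 (P8)
  R4 @ bar2.0: B3/C5 m2 untreated

No (1 violations)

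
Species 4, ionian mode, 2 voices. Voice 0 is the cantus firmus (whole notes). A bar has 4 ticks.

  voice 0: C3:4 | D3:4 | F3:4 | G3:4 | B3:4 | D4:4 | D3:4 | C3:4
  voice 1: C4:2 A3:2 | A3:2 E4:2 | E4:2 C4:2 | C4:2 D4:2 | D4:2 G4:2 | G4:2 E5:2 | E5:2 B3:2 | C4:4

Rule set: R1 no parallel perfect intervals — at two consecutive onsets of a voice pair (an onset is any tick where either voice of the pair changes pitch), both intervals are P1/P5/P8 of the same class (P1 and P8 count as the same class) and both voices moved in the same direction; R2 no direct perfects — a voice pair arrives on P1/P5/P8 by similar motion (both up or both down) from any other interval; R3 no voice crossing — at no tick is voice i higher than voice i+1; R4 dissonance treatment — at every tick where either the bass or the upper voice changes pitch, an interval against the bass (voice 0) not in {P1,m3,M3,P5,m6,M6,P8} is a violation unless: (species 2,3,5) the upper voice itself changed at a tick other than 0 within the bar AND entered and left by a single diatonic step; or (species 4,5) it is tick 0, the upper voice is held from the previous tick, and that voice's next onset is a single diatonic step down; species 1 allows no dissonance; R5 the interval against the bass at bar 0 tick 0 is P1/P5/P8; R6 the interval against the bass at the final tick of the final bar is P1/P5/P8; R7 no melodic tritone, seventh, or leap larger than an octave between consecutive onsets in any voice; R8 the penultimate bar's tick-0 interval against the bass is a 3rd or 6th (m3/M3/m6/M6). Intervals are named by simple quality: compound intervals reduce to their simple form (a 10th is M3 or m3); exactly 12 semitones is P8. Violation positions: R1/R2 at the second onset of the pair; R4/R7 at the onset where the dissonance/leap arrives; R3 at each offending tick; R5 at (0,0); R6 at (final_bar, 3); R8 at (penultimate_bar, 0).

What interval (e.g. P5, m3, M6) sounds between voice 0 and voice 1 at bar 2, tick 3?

P5

voice 0=F3 voice 1=C4 -> P5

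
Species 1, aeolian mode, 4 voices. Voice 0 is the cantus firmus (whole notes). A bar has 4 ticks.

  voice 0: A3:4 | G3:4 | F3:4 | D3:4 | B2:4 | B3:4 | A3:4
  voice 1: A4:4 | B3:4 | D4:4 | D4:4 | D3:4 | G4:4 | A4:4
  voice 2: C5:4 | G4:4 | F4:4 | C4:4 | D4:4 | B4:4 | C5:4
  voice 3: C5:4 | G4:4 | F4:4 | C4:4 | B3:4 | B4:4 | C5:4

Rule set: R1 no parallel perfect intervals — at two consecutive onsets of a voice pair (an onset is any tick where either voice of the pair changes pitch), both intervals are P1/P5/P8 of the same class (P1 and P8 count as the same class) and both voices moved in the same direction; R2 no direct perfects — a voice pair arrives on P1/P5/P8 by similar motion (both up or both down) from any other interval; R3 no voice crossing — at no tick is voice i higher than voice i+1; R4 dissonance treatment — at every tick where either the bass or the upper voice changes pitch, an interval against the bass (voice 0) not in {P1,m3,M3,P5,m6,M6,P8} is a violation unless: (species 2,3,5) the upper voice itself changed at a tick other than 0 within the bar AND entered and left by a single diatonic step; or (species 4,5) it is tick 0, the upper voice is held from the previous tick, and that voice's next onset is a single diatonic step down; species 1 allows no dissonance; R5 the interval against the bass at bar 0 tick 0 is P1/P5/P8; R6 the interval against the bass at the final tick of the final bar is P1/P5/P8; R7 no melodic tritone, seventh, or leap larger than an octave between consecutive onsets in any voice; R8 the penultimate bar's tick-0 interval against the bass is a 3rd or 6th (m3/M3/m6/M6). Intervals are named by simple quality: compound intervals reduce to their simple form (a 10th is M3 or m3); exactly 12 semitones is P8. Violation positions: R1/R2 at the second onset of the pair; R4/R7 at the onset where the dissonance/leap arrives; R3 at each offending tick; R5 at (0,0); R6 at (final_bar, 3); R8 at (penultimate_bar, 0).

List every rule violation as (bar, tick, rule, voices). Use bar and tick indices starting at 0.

(0, 0, R5, (0, 2))
(0, 0, R5, (0, 3))
(1, 0, R1, (2, 3))
(1, 0, R2, (0, 2))
(1, 0, R2, (0, 3))
(1, 0, R7, (1,))
(2, 0, R1, (0, 2))
(2, 0, R1, (0, 3))
(2, 0, R1, (2, 3))
(3, 0, R1, (2, 3))
(3, 0, R3, (1, 2))
(3, 0, R4, (0, 2))
(3, 0, R4, (0, 3))
(3, 1, R3, (1, 2))
(3, 2, R3, (1, 2))
(3, 3, R3, (1, 2))
(4, 0, R2, (0, 3))
(4, 0, R3, (2, 3))
(4, 1, R3, (2, 3))
(4, 2, R3, (2, 3))
(4, 3, R3, (2, 3))
(5, 0, R1, (0, 3))
(5, 0, R2, (0, 2))
(5, 0, R2, (2, 3))
(5, 0, R7, (1,))
(5, 0, R8, (0, 2))
(5, 0, R8, (0, 3))
(6, 0, R1, (2, 3))
(6, 3, R6, (0, 2))
(6, 3, R6, (0, 3))

bar 0: v0=A3 v1=A4 v2=C5 v3=C5 downbeat m3
bar 1: v0=G3 v1=B3 v2=G4 v3=G4 downbeat P8
bar 2: v0=F3 v1=D4 v2=F4 v3=F4 downbeat P8
bar 3: v0=D3 v1=D4 v2=C4 v3=C4 downbeat m7
bar 4: v0=B2 v1=D3 v2=D4 v3=B3 downbeat P8
bar 5: v0=B3 v1=G4 v2=B4 v3=B4 downbeat P8
bar 6: v0=A3 v1=A4 v2=C5 v3=C5 downbeat m3
  -> R5 @ bar 0 tick 0 v(0, 2): opens on m3
  -> R5 @ bar 0 tick 0 v(0, 3): opens on m3
  -> R1 @ bar 1 tick 0 v(2, 3): C5/C5 P1 -> G4/G4 P1 similar
  -> R2 @ bar 1 tick 0 v(0, 2): A3/C5 m3 -> G3/G4 P8 similar
  -> R2 @ bar 1 tick 0 v(0, 3): A3/C5 m3 -> G3/G4 P8 similar
  -> R7 @ bar 1 tick 0 v(1,): A4->B3 leap 10st
  -> R1 @ bar 2 tick 0 v(0, 2): G3/G4 P8 -> F3/F4 P8 similar
  -> R1 @ bar 2 tick 0 v(0, 3): G3/G4 P8 -> F3/F4 P8 similar
  -> R1 @ bar 2 tick 0 v(2, 3): G4/G4 P1 -> F4/F4 P1 similar
  -> R1 @ bar 3 tick 0 v(2, 3): F4/F4 P1 -> C4/C4 P1 similar
  -> R3 @ bar 3 tick 0 v(1, 2): D4 above C4
  -> R4 @ bar 3 tick 0 v(0, 2): D3/C4 m7 untreated
  -> R4 @ bar 3 tick 0 v(0, 3): D3/C4 m7 untreated
  -> R3 @ bar 3 tick 1 v(1, 2): D4 above C4
  -> R3 @ bar 3 tick 2 v(1, 2): D4 above C4
  -> R3 @ bar 3 tick 3 v(1, 2): D4 above C4
  -> R2 @ bar 4 tick 0 v(0, 3): D3/C4 m7 -> B2/B3 P8 similar
  -> R3 @ bar 4 tick 0 v(2, 3): D4 above B3
  -> R3 @ bar 4 tick 1 v(2, 3): D4 above B3
  -> R3 @ bar 4 tick 2 v(2, 3): D4 above B3
  -> R3 @ bar 4 tick 3 v(2, 3): D4 above B3
  -> R1 @ bar 5 tick 0 v(0, 3): B2/B3 P8 -> B3/B4 P8 similar
  -> R2 @ bar 5 tick 0 v(0, 2): B2/D4 m3 -> B3/B4 P8 similar
  -> R2 @ bar 5 tick 0 v(2, 3): D4/B3 m3 -> B4/B4 P1 similar
  -> R7 @ bar 5 tick 0 v(1,): D3->G4 leap 17st
  -> R8 @ bar 5 tick 0 v(0, 2): penult P8 not 3rd/6th
  -> R8 @ bar 5 tick 0 v(0, 3): penult P8 not 3rd/6th
  -> R1 @ bar 6 tick 0 v(2, 3): B4/B4 P1 -> C5/C5 P1 similar
  -> R6 @ bar 6 tick 3 v(0, 2): closes on m3
  -> R6 @ bar 6 tick 3 v(0, 3): closes on m3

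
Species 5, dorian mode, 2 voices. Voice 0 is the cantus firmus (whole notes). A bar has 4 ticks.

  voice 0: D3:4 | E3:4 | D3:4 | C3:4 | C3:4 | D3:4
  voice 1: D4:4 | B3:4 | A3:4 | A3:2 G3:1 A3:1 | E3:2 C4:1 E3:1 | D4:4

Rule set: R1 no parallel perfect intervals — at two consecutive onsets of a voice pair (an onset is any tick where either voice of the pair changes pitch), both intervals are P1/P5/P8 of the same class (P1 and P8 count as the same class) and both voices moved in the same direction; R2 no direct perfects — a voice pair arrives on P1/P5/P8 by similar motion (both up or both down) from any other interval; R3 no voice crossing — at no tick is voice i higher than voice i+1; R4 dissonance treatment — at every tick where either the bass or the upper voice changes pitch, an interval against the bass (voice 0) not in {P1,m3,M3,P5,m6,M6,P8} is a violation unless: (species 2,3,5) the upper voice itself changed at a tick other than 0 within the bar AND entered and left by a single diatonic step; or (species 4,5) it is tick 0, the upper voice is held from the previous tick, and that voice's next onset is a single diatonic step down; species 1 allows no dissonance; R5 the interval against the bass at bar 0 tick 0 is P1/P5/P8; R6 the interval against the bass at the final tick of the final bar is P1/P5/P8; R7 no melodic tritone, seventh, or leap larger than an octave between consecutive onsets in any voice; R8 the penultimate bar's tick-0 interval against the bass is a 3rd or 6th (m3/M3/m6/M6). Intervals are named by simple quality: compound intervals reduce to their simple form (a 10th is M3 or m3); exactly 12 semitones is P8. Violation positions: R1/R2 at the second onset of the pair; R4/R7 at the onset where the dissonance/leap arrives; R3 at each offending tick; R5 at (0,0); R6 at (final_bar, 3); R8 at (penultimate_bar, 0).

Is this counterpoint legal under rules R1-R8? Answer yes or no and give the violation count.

bar 0: v0=D3 v1=D4 (P8)
bar 1: v0=E3 v1=B3 (P5)
bar 2: v0=D3 v1=A3 (P5)
bar 3: v0=C3 v1=A3 (M6)
bar 4: v0=C3 v1=E3 (M3)
bar 5: v0=D3 v1=D4 (P8)
  R1 @ bar2.0: E3/B3 P5 -> D3/A3 P5 similar
  R2 @ bar5.0: C3/E3 M3 -> D3/D4 P8 similar
  R7 @ bar5.0: E3->D4 leap 10st

No (3 violations)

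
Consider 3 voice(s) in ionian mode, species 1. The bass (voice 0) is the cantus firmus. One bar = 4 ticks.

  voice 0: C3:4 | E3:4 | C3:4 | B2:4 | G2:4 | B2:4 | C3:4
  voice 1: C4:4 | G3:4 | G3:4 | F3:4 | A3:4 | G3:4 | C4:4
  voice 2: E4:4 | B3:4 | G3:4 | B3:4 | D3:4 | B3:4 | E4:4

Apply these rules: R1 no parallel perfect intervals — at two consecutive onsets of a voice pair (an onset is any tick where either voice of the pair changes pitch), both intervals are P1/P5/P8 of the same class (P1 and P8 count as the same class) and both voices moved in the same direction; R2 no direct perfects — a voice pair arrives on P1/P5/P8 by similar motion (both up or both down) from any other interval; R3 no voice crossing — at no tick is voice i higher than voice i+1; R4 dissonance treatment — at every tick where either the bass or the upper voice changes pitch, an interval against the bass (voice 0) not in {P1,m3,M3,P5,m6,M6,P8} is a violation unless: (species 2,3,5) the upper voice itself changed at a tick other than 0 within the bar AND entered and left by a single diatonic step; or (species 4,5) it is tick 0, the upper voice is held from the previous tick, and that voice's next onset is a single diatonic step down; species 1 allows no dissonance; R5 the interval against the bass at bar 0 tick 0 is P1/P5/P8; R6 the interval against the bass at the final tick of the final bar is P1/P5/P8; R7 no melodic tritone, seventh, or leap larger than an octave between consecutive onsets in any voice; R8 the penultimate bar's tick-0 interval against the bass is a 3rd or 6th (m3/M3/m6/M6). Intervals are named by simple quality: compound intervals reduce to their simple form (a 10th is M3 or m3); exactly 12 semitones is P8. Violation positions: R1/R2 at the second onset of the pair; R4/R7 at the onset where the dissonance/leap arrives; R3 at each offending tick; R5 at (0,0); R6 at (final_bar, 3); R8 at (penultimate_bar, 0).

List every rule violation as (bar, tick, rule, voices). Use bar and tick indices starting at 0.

bar 0: v0=C3 v1=C4 v2=E4 downbeat M3
bar 1: v0=E3 v1=G3 v2=B3 downbeat P5
bar 2: v0=C3 v1=G3 v2=G3 downbeat P5
bar 3: v0=B2 v1=F3 v2=B3 downbeat P8
bar 4: v0=G2 v1=A3 v2=D3 downbeat P5
bar 5: v0=B2 v1=G3 v2=B3 downbeat P8
bar 6: v0=C3 v1=C4 v2=E4 downbeat M3
  -> R5 @ bar 0 tick 0 v(0, 2): opens on M3
  -> R1 @ bar 2 tick 0 v(0, 2): E3/B3 P5 -> C3/G3 P5 similar
  -> R4 @ bar 3 tick 0 v(0, 1): B2/F3 TT untreated
  -> R2 @ bar 4 tick 0 v(0, 2): B2/B3 P8 -> G2/D3 P5 similar
  -> R3 @ bar 4 tick 0 v(1, 2): A3 above D3
  -> R4 @ bar 4 tick 0 v(0, 1): G2/A3 M2 untreated
  -> R3 @ bar 4 tick 1 v(1, 2): A3 above D3
  -> R3 @ bar 4 tick 2 v(1, 2): A3 above D3
  -> R3 @ bar 4 tick 3 v(1, 2): A3 above D3
  -> R2 @ bar 5 tick 0 v(0, 2): G2/D3 P5 -> B2/B3 P8 similar
  -> R8 @ bar 5 tick 0 v(0, 2): penult P8 not 3rd/6th
  -> R2 @ bar 6 tick 0 v(0, 1): B2/G3 m6 -> C3/C4 P8 similar
  -> R6 @ bar 6 tick 3 v(0, 2): closes on M3

(0, 0, R5, (0, 2))
(2, 0, R1, (0, 2))
(3, 0, R4, (0, 1))
(4, 0, R2, (0, 2))
(4, 0, R3, (1, 2))
(4, 0, R4, (0, 1))
(4, 1, R3, (1, 2))
(4, 2, R3, (1, 2))
(4, 3, R3, (1, 2))
(5, 0, R2, (0, 2))
(5, 0, R8, (0, 2))
(6, 0, R2, (0, 1))
(6, 3, R6, (0, 2))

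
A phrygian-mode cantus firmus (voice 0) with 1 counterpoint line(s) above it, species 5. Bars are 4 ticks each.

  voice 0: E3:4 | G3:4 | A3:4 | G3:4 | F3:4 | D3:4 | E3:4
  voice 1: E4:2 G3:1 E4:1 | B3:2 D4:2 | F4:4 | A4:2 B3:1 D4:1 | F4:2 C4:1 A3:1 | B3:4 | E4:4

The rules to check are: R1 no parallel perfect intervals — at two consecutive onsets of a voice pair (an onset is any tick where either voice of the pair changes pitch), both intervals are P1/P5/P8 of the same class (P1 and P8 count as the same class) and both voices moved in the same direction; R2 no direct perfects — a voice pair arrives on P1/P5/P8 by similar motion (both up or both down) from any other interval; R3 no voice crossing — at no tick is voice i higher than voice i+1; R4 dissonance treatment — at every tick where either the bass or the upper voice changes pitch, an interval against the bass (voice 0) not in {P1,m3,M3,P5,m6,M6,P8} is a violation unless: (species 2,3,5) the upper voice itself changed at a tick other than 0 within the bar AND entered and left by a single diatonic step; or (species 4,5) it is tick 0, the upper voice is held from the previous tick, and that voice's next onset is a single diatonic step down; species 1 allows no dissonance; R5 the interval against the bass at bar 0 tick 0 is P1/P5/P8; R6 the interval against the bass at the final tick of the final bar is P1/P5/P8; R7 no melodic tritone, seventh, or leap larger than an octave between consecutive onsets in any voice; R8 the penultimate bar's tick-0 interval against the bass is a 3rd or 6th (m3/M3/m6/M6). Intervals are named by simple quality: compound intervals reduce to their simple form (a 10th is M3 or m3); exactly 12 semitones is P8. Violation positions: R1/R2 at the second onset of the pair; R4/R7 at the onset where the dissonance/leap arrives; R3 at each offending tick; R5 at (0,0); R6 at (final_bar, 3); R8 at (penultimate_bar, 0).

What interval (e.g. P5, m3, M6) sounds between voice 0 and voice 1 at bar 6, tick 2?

P8

voice 0=E3 voice 1=E4 -> P8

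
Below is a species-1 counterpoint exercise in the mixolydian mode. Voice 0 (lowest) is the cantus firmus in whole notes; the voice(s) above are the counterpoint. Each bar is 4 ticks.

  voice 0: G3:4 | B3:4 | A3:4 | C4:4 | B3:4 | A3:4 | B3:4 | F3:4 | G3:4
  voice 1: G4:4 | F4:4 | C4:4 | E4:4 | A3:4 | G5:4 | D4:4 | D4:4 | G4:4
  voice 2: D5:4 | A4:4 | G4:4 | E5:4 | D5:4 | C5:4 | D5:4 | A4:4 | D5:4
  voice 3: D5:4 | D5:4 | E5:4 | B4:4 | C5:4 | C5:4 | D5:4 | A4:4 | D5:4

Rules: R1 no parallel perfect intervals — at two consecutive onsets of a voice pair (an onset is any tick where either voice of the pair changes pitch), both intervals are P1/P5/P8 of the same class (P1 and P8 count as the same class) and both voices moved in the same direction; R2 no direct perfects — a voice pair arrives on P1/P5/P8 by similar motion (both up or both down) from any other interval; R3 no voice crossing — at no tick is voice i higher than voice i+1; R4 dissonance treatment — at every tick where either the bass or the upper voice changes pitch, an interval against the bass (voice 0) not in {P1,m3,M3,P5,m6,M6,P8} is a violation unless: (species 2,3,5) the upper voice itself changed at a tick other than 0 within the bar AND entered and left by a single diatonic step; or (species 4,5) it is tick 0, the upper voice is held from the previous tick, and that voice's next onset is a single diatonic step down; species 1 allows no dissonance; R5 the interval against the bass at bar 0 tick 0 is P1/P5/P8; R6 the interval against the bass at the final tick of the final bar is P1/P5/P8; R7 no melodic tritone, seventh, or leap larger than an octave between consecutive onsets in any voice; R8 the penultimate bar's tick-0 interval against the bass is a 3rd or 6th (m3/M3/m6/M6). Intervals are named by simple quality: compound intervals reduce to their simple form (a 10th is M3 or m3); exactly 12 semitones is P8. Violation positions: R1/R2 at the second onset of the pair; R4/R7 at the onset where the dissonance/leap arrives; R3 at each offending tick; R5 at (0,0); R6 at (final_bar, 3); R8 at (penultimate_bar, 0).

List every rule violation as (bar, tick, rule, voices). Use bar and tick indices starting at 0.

(1, 0, R4, (0, 1))
(1, 0, R4, (0, 2))
(2, 0, R2, (1, 2))
(2, 0, R4, (0, 2))
(3, 0, R2, (1, 2))
(3, 0, R3, (2, 3))
(3, 0, R4, (0, 3))
(3, 1, R3, (2, 3))
(3, 2, R3, (2, 3))
(3, 3, R3, (2, 3))
(4, 0, R3, (0, 1))
(4, 0, R3, (2, 3))
(4, 0, R4, (0, 1))
(4, 0, R4, (0, 3))
(4, 1, R3, (0, 1))
(4, 1, R3, (2, 3))
(4, 2, R3, (0, 1))
(4, 2, R3, (2, 3))
(4, 3, R3, (0, 1))
(4, 3, R3, (2, 3))
(5, 0, R3, (1, 2))
(5, 0, R4, (0, 1))
(5, 0, R7, (1,))
(5, 1, R3, (1, 2))
(5, 2, R3, (1, 2))
(5, 3, R3, (1, 2))
(6, 0, R1, (2, 3))
(6, 0, R7, (1,))
(7, 0, R1, (2, 3))
(7, 0, R7, (0,))
(8, 0, R1, (1, 2))
(8, 0, R1, (1, 3))
(8, 0, R1, (2, 3))
(8, 0, R2, (0, 1))
(8, 0, R2, (0, 2))
(8, 0, R2, (0, 3))

bar 0: v0=G3 v1=G4 v2=D5 v3=D5 downbeat P5
bar 1: v0=B3 v1=F4 v2=A4 v3=D5 downbeat m3
bar 2: v0=A3 v1=C4 v2=G4 v3=E5 downbeat P5
bar 3: v0=C4 v1=E4 v2=E5 v3=B4 downbeat M7
bar 4: v0=B3 v1=A3 v2=D5 v3=C5 downbeat m2
bar 5: v0=A3 v1=G5 v2=C5 v3=C5 downbeat m3
bar 6: v0=B3 v1=D4 v2=D5 v3=D5 downbeat m3
bar 7: v0=F3 v1=D4 v2=A4 v3=A4 downbeat M3
bar 8: v0=G3 v1=G4 v2=D5 v3=D5 downbeat P5
  -> R4 @ bar 1 tick 0 v(0, 1): B3/F4 TT untreated
  -> R4 @ bar 1 tick 0 v(0, 2): B3/A4 m7 untreated
  -> R2 @ bar 2 tick 0 v(1, 2): F4/A4 M3 -> C4/G4 P5 similar
  -> R4 @ bar 2 tick 0 v(0, 2): A3/G4 m7 untreated
  -> R2 @ bar 3 tick 0 v(1, 2): C4/G4 P5 -> E4/E5 P8 similar
  -> R3 @ bar 3 tick 0 v(2, 3): E5 above B4
  -> R4 @ bar 3 tick 0 v(0, 3): C4/B4 M7 untreated
  -> R3 @ bar 3 tick 1 v(2, 3): E5 above B4
  -> R3 @ bar 3 tick 2 v(2, 3): E5 above B4
  -> R3 @ bar 3 tick 3 v(2, 3): E5 above B4
  -> R3 @ bar 4 tick 0 v(0, 1): B3 above A3
  -> R3 @ bar 4 tick 0 v(2, 3): D5 above C5
  -> R4 @ bar 4 tick 0 v(0, 1): B3/A3 M2 untreated
  -> R4 @ bar 4 tick 0 v(0, 3): B3/C5 m2 untreated
  -> R3 @ bar 4 tick 1 v(0, 1): B3 above A3
  -> R3 @ bar 4 tick 1 v(2, 3): D5 above C5
  -> R3 @ bar 4 tick 2 v(0, 1): B3 above A3
  -> R3 @ bar 4 tick 2 v(2, 3): D5 above C5
  -> R3 @ bar 4 tick 3 v(0, 1): B3 above A3
  -> R3 @ bar 4 tick 3 v(2, 3): D5 above C5
  -> R3 @ bar 5 tick 0 v(1, 2): G5 above C5
  -> R4 @ bar 5 tick 0 v(0, 1): A3/G5 m7 untreated
  -> R7 @ bar 5 tick 0 v(1,): A3->G5 leap 22st
  -> R3 @ bar 5 tick 1 v(1, 2): G5 above C5
  -> R3 @ bar 5 tick 2 v(1, 2): G5 above C5
  -> R3 @ bar 5 tick 3 v(1, 2): G5 above C5
  -> R1 @ bar 6 tick 0 v(2, 3): C5/C5 P1 -> D5/D5 P1 similar
  -> R7 @ bar 6 tick 0 v(1,): G5->D4 leap 17st
  -> R1 @ bar 7 tick 0 v(2, 3): D5/D5 P1 -> A4/A4 P1 similar
  -> R7 @ bar 7 tick 0 v(0,): B3->F3 leap 6st
  -> R1 @ bar 8 tick 0 v(1, 2): D4/A4 P5 -> G4/D5 P5 similar
  -> R1 @ bar 8 tick 0 v(1, 3): D4/A4 P5 -> G4/D5 P5 similar
  -> R1 @ bar 8 tick 0 v(2, 3): A4/A4 P1 -> D5/D5 P1 similar
  -> R2 @ bar 8 tick 0 v(0, 1): F3/D4 M6 -> G3/G4 P8 similar
  -> R2 @ bar 8 tick 0 v(0, 2): F3/A4 M3 -> G3/D5 P5 similar
  -> R2 @ bar 8 tick 0 v(0, 3): F3/A4 M3 -> G3/D5 P5 similar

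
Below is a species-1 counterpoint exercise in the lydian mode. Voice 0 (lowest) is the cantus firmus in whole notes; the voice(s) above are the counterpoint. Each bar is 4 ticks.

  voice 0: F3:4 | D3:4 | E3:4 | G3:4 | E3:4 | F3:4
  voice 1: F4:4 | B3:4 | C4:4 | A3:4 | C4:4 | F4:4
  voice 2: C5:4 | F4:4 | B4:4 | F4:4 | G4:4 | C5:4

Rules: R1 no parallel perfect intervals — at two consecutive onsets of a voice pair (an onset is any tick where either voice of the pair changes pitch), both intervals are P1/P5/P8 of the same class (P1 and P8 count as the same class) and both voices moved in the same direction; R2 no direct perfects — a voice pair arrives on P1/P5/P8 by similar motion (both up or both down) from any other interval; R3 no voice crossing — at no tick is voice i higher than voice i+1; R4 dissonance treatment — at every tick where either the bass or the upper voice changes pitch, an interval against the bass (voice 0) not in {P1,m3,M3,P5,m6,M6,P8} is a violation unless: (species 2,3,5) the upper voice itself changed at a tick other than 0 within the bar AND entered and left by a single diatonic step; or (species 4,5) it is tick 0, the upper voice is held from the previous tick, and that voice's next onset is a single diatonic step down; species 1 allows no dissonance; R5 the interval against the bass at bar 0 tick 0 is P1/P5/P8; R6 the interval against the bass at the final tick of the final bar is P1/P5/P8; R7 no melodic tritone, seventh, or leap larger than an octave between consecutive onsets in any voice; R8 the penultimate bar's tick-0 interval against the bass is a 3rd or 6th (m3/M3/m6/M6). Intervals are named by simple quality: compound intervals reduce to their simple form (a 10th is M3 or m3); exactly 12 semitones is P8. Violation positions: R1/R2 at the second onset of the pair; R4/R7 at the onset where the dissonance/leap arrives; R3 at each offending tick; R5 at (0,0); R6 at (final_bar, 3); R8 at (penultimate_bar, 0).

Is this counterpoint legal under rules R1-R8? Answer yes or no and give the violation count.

No (10 violations)

bar 0: v0=F3 v1=F4 v2=C5 (P5)
bar 1: v0=D3 v1=B3 v2=F4 (m3)
bar 2: v0=E3 v1=C4 v2=B4 (P5)
bar 3: v0=G3 v1=A3 v2=F4 (m7)
bar 4: v0=E3 v1=C4 v2=G4 (m3)
bar 5: v0=F3 v1=F4 v2=C5 (P5)
  R7 @ bar1.0: F4->B3 leap 6st
  R2 @ bar2.0: D3/F4 m3 -> E3/B4 P5 similar
  R7 @ bar2.0: F4->B4 leap 6st
  R4 @ bar3.0: G3/A3 M2 untreated
  R4 @ bar3.0: G3/F4 m7 untreated
  R7 @ bar3.0: B4->F4 leap 6st
  R2 @ bar4.0: A3/F4 m6 -> C4/G4 P5 similar
  R1 @ bar5.0: C4/G4 P5 -> F4/C5 P5 similar
  R2 @ bar5.0: E3/C4 m6 -> F3/F4 P8 similar
  R2 @ bar5.0: E3/G4 m3 -> F3/C5 P5 similar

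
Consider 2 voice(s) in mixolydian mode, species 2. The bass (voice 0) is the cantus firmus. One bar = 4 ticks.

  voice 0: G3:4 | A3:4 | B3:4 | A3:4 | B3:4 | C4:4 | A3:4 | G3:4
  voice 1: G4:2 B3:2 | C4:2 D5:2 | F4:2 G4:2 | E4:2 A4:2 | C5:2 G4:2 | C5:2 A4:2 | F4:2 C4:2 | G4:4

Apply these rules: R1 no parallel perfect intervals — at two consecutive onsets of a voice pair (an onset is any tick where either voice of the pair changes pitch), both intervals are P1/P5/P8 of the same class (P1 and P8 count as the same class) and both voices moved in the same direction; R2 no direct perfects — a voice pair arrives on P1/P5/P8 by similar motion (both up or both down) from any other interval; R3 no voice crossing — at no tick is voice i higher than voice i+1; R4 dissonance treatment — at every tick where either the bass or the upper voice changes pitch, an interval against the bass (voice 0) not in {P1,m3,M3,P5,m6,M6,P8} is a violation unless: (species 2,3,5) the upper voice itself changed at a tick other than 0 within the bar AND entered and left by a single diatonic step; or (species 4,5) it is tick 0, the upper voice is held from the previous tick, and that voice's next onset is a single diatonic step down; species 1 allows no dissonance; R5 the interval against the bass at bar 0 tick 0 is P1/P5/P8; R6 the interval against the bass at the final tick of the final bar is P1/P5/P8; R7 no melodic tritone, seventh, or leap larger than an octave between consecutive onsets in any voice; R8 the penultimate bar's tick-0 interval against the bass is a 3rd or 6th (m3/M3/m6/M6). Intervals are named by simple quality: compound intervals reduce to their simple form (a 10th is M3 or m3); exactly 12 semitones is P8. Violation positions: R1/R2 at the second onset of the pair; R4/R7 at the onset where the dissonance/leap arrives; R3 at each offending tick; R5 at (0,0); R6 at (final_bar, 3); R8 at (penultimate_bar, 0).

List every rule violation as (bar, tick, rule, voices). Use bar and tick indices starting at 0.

(1, 2, R4, (0, 1))
(1, 2, R7, (1,))
(2, 0, R4, (0, 1))
(3, 0, R2, (0, 1))
(4, 0, R4, (0, 1))
(5, 0, R2, (0, 1))

bar 0: v0=G3 v1=G4 downbeat P8
bar 1: v0=A3 v1=C4 downbeat m3
bar 2: v0=B3 v1=F4 downbeat TT
bar 3: v0=A3 v1=E4 downbeat P5
bar 4: v0=B3 v1=C5 downbeat m2
bar 5: v0=C4 v1=C5 downbeat P8
bar 6: v0=A3 v1=F4 downbeat m6
bar 7: v0=G3 v1=G4 downbeat P8
  -> R4 @ bar 1 tick 2 v(0, 1): A3/D5 P4 untreated
  -> R7 @ bar 1 tick 2 v(1,): C4->D5 leap 14st
  -> R4 @ bar 2 tick 0 v(0, 1): B3/F4 TT untreated
  -> R2 @ bar 3 tick 0 v(0, 1): B3/G4 m6 -> A3/E4 P5 similar
  -> R4 @ bar 4 tick 0 v(0, 1): B3/C5 m2 untreated
  -> R2 @ bar 5 tick 0 v(0, 1): B3/G4 m6 -> C4/C5 P8 similar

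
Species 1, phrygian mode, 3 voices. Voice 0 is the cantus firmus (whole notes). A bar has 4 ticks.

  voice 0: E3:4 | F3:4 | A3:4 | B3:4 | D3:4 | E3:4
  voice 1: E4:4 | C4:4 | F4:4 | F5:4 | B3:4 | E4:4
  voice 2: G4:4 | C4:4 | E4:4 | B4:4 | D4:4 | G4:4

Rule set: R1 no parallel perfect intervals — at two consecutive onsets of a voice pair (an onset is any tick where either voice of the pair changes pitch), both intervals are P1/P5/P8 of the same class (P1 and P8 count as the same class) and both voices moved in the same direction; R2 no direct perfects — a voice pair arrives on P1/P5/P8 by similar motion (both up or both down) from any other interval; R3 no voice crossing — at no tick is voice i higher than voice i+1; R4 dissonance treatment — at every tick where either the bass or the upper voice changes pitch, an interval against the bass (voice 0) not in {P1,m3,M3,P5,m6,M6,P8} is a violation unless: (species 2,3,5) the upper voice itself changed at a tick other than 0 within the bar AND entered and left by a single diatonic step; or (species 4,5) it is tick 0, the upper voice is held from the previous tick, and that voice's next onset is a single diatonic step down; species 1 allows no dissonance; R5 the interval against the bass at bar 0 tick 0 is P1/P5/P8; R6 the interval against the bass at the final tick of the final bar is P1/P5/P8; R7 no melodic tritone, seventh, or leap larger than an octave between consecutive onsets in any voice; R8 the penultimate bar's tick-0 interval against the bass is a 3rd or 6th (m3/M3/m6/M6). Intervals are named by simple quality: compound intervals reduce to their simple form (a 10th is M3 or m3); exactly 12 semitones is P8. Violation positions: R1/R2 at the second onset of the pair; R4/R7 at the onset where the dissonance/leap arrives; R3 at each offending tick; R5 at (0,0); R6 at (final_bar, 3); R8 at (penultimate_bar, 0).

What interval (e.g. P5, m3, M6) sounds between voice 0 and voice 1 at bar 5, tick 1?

voice 0=E3 voice 1=E4 -> P8

P8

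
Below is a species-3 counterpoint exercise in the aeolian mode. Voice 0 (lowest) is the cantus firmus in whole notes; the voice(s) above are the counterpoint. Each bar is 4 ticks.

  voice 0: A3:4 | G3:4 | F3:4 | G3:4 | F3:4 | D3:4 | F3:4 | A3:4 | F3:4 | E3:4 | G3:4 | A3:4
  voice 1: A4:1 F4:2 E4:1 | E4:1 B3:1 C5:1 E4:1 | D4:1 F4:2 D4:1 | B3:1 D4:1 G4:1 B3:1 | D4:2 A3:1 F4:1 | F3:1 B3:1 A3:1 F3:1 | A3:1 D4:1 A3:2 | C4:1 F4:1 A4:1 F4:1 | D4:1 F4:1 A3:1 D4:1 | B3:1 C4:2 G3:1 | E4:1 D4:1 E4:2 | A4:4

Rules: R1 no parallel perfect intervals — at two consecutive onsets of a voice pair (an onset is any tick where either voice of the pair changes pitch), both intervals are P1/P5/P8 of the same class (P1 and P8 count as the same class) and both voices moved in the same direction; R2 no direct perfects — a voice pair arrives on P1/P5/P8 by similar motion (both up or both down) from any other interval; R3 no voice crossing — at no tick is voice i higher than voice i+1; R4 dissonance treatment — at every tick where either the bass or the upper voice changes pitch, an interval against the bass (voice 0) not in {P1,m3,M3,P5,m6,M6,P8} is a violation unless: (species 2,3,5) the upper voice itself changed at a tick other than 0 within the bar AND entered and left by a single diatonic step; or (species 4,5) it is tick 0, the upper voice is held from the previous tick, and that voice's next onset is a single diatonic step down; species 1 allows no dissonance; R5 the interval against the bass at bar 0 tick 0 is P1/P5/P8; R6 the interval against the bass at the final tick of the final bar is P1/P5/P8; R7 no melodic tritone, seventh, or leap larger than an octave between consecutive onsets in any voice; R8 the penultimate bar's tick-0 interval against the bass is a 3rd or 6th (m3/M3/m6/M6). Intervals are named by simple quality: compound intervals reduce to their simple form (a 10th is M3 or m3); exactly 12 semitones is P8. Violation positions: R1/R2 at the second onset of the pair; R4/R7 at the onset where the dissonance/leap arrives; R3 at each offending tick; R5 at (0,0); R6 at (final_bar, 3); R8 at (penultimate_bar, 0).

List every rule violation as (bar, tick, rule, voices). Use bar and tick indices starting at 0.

bar 0: v0=A3 v1=A4 downbeat P8
bar 1: v0=G3 v1=E4 downbeat M6
bar 2: v0=F3 v1=D4 downbeat M6
bar 3: v0=G3 v1=B3 downbeat M3
bar 4: v0=F3 v1=D4 downbeat M6
bar 5: v0=D3 v1=F3 downbeat m3
bar 6: v0=F3 v1=A3 downbeat M3
bar 7: v0=A3 v1=C4 downbeat m3
bar 8: v0=F3 v1=D4 downbeat M6
bar 9: v0=E3 v1=B3 downbeat P5
bar 10: v0=G3 v1=E4 downbeat M6
bar 11: v0=A3 v1=A4 downbeat P8
  -> R4 @ bar 1 tick 2 v(0, 1): G3/C5 P4 untreated
  -> R7 @ bar 1 tick 2 v(1,): B3->C5 leap 13st
  -> R7 @ bar 5 tick 1 v(1,): F3->B3 leap 6st
  -> R2 @ bar 9 tick 0 v(0, 1): F3/D4 M6 -> E3/B3 P5 similar
  -> R2 @ bar 11 tick 0 v(0, 1): G3/E4 M6 -> A3/A4 P8 similar

(1, 2, R4, (0, 1))
(1, 2, R7, (1,))
(5, 1, R7, (1,))
(9, 0, R2, (0, 1))
(11, 0, R2, (0, 1))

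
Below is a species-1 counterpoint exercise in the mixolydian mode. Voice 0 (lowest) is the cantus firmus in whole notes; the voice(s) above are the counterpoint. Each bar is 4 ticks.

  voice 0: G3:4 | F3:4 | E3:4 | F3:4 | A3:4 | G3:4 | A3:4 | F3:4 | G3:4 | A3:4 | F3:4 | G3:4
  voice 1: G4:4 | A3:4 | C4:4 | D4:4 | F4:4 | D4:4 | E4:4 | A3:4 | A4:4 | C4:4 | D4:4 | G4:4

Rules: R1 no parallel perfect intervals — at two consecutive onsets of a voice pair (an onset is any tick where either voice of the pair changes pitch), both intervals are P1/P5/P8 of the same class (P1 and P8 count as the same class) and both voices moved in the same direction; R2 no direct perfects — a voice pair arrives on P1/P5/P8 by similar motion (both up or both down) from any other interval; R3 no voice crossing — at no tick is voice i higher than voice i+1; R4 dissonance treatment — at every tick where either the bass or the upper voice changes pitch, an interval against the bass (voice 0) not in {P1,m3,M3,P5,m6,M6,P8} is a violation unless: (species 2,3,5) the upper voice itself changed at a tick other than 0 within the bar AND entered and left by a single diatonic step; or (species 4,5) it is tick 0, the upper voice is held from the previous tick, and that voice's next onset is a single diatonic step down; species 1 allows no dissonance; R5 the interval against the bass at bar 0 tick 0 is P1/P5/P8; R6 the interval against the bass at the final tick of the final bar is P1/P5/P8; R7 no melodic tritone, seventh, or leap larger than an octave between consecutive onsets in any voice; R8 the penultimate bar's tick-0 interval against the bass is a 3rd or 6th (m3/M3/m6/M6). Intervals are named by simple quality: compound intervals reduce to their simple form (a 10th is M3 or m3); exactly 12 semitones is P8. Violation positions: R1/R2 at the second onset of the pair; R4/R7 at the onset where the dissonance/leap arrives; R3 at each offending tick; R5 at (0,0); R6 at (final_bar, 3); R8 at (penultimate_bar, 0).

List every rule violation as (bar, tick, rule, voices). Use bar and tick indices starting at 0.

bar 0: v0=G3 v1=G4 downbeat P8
bar 1: v0=F3 v1=A3 downbeat M3
bar 2: v0=E3 v1=C4 downbeat m6
bar 3: v0=F3 v1=D4 downbeat M6
bar 4: v0=A3 v1=F4 downbeat m6
bar 5: v0=G3 v1=D4 downbeat P5
bar 6: v0=A3 v1=E4 downbeat P5
bar 7: v0=F3 v1=A3 downbeat M3
bar 8: v0=G3 v1=A4 downbeat M2
bar 9: v0=A3 v1=C4 downbeat m3
bar 10: v0=F3 v1=D4 downbeat M6
bar 11: v0=G3 v1=G4 downbeat P8
  -> R7 @ bar 1 tick 0 v(1,): G4->A3 leap 10st
  -> R2 @ bar 5 tick 0 v(0, 1): A3/F4 m6 -> G3/D4 P5 similar
  -> R1 @ bar 6 tick 0 v(0, 1): G3/D4 P5 -> A3/E4 P5 similar
  -> R4 @ bar 8 tick 0 v(0, 1): G3/A4 M2 untreated
  -> R2 @ bar 11 tick 0 v(0, 1): F3/D4 M6 -> G3/G4 P8 similar

(1, 0, R7, (1,))
(5, 0, R2, (0, 1))
(6, 0, R1, (0, 1))
(8, 0, R4, (0, 1))
(11, 0, R2, (0, 1))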